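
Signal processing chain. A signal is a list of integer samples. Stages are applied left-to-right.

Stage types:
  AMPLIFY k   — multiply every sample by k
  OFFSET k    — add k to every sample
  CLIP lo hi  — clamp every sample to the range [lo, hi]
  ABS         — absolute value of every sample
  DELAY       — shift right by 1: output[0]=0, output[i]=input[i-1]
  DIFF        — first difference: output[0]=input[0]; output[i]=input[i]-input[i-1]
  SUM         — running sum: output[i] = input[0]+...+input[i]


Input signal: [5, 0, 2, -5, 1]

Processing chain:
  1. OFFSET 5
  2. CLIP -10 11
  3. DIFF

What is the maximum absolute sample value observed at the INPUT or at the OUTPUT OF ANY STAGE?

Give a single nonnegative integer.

Input: [5, 0, 2, -5, 1] (max |s|=5)
Stage 1 (OFFSET 5): 5+5=10, 0+5=5, 2+5=7, -5+5=0, 1+5=6 -> [10, 5, 7, 0, 6] (max |s|=10)
Stage 2 (CLIP -10 11): clip(10,-10,11)=10, clip(5,-10,11)=5, clip(7,-10,11)=7, clip(0,-10,11)=0, clip(6,-10,11)=6 -> [10, 5, 7, 0, 6] (max |s|=10)
Stage 3 (DIFF): s[0]=10, 5-10=-5, 7-5=2, 0-7=-7, 6-0=6 -> [10, -5, 2, -7, 6] (max |s|=10)
Overall max amplitude: 10

Answer: 10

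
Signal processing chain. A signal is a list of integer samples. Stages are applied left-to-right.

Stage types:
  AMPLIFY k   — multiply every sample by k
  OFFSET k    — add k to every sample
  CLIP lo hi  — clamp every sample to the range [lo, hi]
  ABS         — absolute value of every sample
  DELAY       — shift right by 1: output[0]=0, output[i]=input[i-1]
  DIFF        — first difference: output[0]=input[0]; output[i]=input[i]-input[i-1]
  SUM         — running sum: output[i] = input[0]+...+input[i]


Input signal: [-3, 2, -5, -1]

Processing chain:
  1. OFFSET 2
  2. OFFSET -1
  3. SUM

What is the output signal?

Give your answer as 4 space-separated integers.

Answer: -2 1 -3 -3

Derivation:
Input: [-3, 2, -5, -1]
Stage 1 (OFFSET 2): -3+2=-1, 2+2=4, -5+2=-3, -1+2=1 -> [-1, 4, -3, 1]
Stage 2 (OFFSET -1): -1+-1=-2, 4+-1=3, -3+-1=-4, 1+-1=0 -> [-2, 3, -4, 0]
Stage 3 (SUM): sum[0..0]=-2, sum[0..1]=1, sum[0..2]=-3, sum[0..3]=-3 -> [-2, 1, -3, -3]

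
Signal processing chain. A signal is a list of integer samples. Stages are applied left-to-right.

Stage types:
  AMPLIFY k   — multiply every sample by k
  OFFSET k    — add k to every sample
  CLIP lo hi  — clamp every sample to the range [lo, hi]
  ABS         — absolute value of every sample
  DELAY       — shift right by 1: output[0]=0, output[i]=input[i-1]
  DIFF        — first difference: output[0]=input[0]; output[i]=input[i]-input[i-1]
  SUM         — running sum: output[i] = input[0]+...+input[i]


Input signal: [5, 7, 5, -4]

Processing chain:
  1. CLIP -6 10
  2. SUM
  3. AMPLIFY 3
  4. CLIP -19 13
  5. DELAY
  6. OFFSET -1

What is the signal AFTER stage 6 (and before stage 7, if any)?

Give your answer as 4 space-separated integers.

Input: [5, 7, 5, -4]
Stage 1 (CLIP -6 10): clip(5,-6,10)=5, clip(7,-6,10)=7, clip(5,-6,10)=5, clip(-4,-6,10)=-4 -> [5, 7, 5, -4]
Stage 2 (SUM): sum[0..0]=5, sum[0..1]=12, sum[0..2]=17, sum[0..3]=13 -> [5, 12, 17, 13]
Stage 3 (AMPLIFY 3): 5*3=15, 12*3=36, 17*3=51, 13*3=39 -> [15, 36, 51, 39]
Stage 4 (CLIP -19 13): clip(15,-19,13)=13, clip(36,-19,13)=13, clip(51,-19,13)=13, clip(39,-19,13)=13 -> [13, 13, 13, 13]
Stage 5 (DELAY): [0, 13, 13, 13] = [0, 13, 13, 13] -> [0, 13, 13, 13]
Stage 6 (OFFSET -1): 0+-1=-1, 13+-1=12, 13+-1=12, 13+-1=12 -> [-1, 12, 12, 12]

Answer: -1 12 12 12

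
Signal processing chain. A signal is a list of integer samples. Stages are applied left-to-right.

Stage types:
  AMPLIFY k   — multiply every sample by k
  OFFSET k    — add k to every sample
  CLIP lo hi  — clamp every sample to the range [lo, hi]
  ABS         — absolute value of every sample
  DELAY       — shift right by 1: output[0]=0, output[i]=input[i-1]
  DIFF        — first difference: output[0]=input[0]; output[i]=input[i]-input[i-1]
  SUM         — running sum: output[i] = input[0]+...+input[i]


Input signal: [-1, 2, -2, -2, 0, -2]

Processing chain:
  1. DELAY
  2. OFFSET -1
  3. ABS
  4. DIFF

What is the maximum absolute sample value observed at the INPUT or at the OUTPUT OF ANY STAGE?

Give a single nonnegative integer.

Answer: 3

Derivation:
Input: [-1, 2, -2, -2, 0, -2] (max |s|=2)
Stage 1 (DELAY): [0, -1, 2, -2, -2, 0] = [0, -1, 2, -2, -2, 0] -> [0, -1, 2, -2, -2, 0] (max |s|=2)
Stage 2 (OFFSET -1): 0+-1=-1, -1+-1=-2, 2+-1=1, -2+-1=-3, -2+-1=-3, 0+-1=-1 -> [-1, -2, 1, -3, -3, -1] (max |s|=3)
Stage 3 (ABS): |-1|=1, |-2|=2, |1|=1, |-3|=3, |-3|=3, |-1|=1 -> [1, 2, 1, 3, 3, 1] (max |s|=3)
Stage 4 (DIFF): s[0]=1, 2-1=1, 1-2=-1, 3-1=2, 3-3=0, 1-3=-2 -> [1, 1, -1, 2, 0, -2] (max |s|=2)
Overall max amplitude: 3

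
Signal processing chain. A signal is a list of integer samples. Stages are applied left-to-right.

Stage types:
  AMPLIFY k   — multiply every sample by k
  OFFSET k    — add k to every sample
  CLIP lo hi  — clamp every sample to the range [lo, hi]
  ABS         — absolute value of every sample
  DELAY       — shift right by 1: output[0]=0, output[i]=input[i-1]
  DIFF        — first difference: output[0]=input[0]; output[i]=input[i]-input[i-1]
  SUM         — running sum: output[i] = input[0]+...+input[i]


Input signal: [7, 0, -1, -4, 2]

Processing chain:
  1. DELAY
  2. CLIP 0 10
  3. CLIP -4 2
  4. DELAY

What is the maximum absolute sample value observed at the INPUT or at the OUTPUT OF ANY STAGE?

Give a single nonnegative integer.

Input: [7, 0, -1, -4, 2] (max |s|=7)
Stage 1 (DELAY): [0, 7, 0, -1, -4] = [0, 7, 0, -1, -4] -> [0, 7, 0, -1, -4] (max |s|=7)
Stage 2 (CLIP 0 10): clip(0,0,10)=0, clip(7,0,10)=7, clip(0,0,10)=0, clip(-1,0,10)=0, clip(-4,0,10)=0 -> [0, 7, 0, 0, 0] (max |s|=7)
Stage 3 (CLIP -4 2): clip(0,-4,2)=0, clip(7,-4,2)=2, clip(0,-4,2)=0, clip(0,-4,2)=0, clip(0,-4,2)=0 -> [0, 2, 0, 0, 0] (max |s|=2)
Stage 4 (DELAY): [0, 0, 2, 0, 0] = [0, 0, 2, 0, 0] -> [0, 0, 2, 0, 0] (max |s|=2)
Overall max amplitude: 7

Answer: 7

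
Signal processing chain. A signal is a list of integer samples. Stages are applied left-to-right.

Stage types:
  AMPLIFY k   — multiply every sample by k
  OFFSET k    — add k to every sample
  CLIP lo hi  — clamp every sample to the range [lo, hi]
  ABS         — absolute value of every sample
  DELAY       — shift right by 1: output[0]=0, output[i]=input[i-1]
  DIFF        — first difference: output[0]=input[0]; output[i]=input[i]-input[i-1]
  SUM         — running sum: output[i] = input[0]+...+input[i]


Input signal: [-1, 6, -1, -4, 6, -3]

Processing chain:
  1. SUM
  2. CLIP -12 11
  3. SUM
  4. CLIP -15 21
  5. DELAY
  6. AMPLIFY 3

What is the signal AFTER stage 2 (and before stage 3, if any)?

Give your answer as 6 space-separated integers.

Input: [-1, 6, -1, -4, 6, -3]
Stage 1 (SUM): sum[0..0]=-1, sum[0..1]=5, sum[0..2]=4, sum[0..3]=0, sum[0..4]=6, sum[0..5]=3 -> [-1, 5, 4, 0, 6, 3]
Stage 2 (CLIP -12 11): clip(-1,-12,11)=-1, clip(5,-12,11)=5, clip(4,-12,11)=4, clip(0,-12,11)=0, clip(6,-12,11)=6, clip(3,-12,11)=3 -> [-1, 5, 4, 0, 6, 3]

Answer: -1 5 4 0 6 3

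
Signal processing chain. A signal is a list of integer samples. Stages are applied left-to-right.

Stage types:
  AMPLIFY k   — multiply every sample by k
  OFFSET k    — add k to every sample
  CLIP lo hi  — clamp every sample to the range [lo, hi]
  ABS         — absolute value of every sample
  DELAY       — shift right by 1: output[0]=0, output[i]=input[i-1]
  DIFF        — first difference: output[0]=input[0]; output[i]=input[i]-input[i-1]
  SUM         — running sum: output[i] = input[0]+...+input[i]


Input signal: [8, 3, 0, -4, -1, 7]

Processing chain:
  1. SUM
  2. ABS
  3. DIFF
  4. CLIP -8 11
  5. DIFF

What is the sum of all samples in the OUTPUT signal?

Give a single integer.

Input: [8, 3, 0, -4, -1, 7]
Stage 1 (SUM): sum[0..0]=8, sum[0..1]=11, sum[0..2]=11, sum[0..3]=7, sum[0..4]=6, sum[0..5]=13 -> [8, 11, 11, 7, 6, 13]
Stage 2 (ABS): |8|=8, |11|=11, |11|=11, |7|=7, |6|=6, |13|=13 -> [8, 11, 11, 7, 6, 13]
Stage 3 (DIFF): s[0]=8, 11-8=3, 11-11=0, 7-11=-4, 6-7=-1, 13-6=7 -> [8, 3, 0, -4, -1, 7]
Stage 4 (CLIP -8 11): clip(8,-8,11)=8, clip(3,-8,11)=3, clip(0,-8,11)=0, clip(-4,-8,11)=-4, clip(-1,-8,11)=-1, clip(7,-8,11)=7 -> [8, 3, 0, -4, -1, 7]
Stage 5 (DIFF): s[0]=8, 3-8=-5, 0-3=-3, -4-0=-4, -1--4=3, 7--1=8 -> [8, -5, -3, -4, 3, 8]
Output sum: 7

Answer: 7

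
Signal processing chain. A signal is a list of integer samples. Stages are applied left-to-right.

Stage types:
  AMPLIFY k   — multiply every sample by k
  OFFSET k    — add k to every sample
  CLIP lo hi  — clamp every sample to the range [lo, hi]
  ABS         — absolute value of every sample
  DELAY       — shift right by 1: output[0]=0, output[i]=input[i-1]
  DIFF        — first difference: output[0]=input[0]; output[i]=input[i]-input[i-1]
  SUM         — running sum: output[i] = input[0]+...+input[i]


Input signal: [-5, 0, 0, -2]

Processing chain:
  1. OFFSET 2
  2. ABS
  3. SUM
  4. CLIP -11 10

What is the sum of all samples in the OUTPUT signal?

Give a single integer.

Answer: 22

Derivation:
Input: [-5, 0, 0, -2]
Stage 1 (OFFSET 2): -5+2=-3, 0+2=2, 0+2=2, -2+2=0 -> [-3, 2, 2, 0]
Stage 2 (ABS): |-3|=3, |2|=2, |2|=2, |0|=0 -> [3, 2, 2, 0]
Stage 3 (SUM): sum[0..0]=3, sum[0..1]=5, sum[0..2]=7, sum[0..3]=7 -> [3, 5, 7, 7]
Stage 4 (CLIP -11 10): clip(3,-11,10)=3, clip(5,-11,10)=5, clip(7,-11,10)=7, clip(7,-11,10)=7 -> [3, 5, 7, 7]
Output sum: 22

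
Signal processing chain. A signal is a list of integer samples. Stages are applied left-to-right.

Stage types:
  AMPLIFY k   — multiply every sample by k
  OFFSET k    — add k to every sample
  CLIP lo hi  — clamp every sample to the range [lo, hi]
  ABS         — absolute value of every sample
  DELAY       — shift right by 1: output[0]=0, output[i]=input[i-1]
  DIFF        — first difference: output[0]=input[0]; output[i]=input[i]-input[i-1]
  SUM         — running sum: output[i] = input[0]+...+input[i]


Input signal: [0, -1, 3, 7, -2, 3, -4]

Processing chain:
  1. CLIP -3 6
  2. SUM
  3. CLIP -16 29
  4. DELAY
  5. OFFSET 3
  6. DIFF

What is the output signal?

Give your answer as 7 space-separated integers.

Input: [0, -1, 3, 7, -2, 3, -4]
Stage 1 (CLIP -3 6): clip(0,-3,6)=0, clip(-1,-3,6)=-1, clip(3,-3,6)=3, clip(7,-3,6)=6, clip(-2,-3,6)=-2, clip(3,-3,6)=3, clip(-4,-3,6)=-3 -> [0, -1, 3, 6, -2, 3, -3]
Stage 2 (SUM): sum[0..0]=0, sum[0..1]=-1, sum[0..2]=2, sum[0..3]=8, sum[0..4]=6, sum[0..5]=9, sum[0..6]=6 -> [0, -1, 2, 8, 6, 9, 6]
Stage 3 (CLIP -16 29): clip(0,-16,29)=0, clip(-1,-16,29)=-1, clip(2,-16,29)=2, clip(8,-16,29)=8, clip(6,-16,29)=6, clip(9,-16,29)=9, clip(6,-16,29)=6 -> [0, -1, 2, 8, 6, 9, 6]
Stage 4 (DELAY): [0, 0, -1, 2, 8, 6, 9] = [0, 0, -1, 2, 8, 6, 9] -> [0, 0, -1, 2, 8, 6, 9]
Stage 5 (OFFSET 3): 0+3=3, 0+3=3, -1+3=2, 2+3=5, 8+3=11, 6+3=9, 9+3=12 -> [3, 3, 2, 5, 11, 9, 12]
Stage 6 (DIFF): s[0]=3, 3-3=0, 2-3=-1, 5-2=3, 11-5=6, 9-11=-2, 12-9=3 -> [3, 0, -1, 3, 6, -2, 3]

Answer: 3 0 -1 3 6 -2 3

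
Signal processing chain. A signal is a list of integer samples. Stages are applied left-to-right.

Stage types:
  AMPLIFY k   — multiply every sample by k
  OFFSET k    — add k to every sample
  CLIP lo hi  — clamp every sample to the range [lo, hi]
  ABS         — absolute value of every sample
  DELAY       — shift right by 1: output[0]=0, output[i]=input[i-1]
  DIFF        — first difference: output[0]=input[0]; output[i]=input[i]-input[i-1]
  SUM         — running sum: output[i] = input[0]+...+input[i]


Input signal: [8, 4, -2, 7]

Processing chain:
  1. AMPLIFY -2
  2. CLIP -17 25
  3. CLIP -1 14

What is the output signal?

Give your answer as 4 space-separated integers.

Answer: -1 -1 4 -1

Derivation:
Input: [8, 4, -2, 7]
Stage 1 (AMPLIFY -2): 8*-2=-16, 4*-2=-8, -2*-2=4, 7*-2=-14 -> [-16, -8, 4, -14]
Stage 2 (CLIP -17 25): clip(-16,-17,25)=-16, clip(-8,-17,25)=-8, clip(4,-17,25)=4, clip(-14,-17,25)=-14 -> [-16, -8, 4, -14]
Stage 3 (CLIP -1 14): clip(-16,-1,14)=-1, clip(-8,-1,14)=-1, clip(4,-1,14)=4, clip(-14,-1,14)=-1 -> [-1, -1, 4, -1]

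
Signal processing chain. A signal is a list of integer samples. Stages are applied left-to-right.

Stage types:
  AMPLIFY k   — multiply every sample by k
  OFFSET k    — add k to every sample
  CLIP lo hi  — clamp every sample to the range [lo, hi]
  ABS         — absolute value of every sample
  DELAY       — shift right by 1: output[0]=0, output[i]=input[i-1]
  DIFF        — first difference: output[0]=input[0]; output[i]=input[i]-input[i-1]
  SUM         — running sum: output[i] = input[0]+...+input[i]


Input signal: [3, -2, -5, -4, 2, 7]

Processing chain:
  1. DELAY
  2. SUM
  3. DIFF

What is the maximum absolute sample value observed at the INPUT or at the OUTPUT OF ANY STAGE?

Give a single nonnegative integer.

Answer: 8

Derivation:
Input: [3, -2, -5, -4, 2, 7] (max |s|=7)
Stage 1 (DELAY): [0, 3, -2, -5, -4, 2] = [0, 3, -2, -5, -4, 2] -> [0, 3, -2, -5, -4, 2] (max |s|=5)
Stage 2 (SUM): sum[0..0]=0, sum[0..1]=3, sum[0..2]=1, sum[0..3]=-4, sum[0..4]=-8, sum[0..5]=-6 -> [0, 3, 1, -4, -8, -6] (max |s|=8)
Stage 3 (DIFF): s[0]=0, 3-0=3, 1-3=-2, -4-1=-5, -8--4=-4, -6--8=2 -> [0, 3, -2, -5, -4, 2] (max |s|=5)
Overall max amplitude: 8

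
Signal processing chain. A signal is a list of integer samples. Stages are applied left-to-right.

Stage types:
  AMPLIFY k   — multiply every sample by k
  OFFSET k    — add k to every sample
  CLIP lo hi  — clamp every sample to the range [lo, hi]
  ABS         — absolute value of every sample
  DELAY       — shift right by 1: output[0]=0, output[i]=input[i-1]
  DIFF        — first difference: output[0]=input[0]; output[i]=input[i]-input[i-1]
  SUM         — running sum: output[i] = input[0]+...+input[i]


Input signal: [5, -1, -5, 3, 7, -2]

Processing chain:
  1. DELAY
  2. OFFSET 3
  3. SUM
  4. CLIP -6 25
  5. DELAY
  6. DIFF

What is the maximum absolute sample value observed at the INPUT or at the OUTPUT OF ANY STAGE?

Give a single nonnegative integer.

Input: [5, -1, -5, 3, 7, -2] (max |s|=7)
Stage 1 (DELAY): [0, 5, -1, -5, 3, 7] = [0, 5, -1, -5, 3, 7] -> [0, 5, -1, -5, 3, 7] (max |s|=7)
Stage 2 (OFFSET 3): 0+3=3, 5+3=8, -1+3=2, -5+3=-2, 3+3=6, 7+3=10 -> [3, 8, 2, -2, 6, 10] (max |s|=10)
Stage 3 (SUM): sum[0..0]=3, sum[0..1]=11, sum[0..2]=13, sum[0..3]=11, sum[0..4]=17, sum[0..5]=27 -> [3, 11, 13, 11, 17, 27] (max |s|=27)
Stage 4 (CLIP -6 25): clip(3,-6,25)=3, clip(11,-6,25)=11, clip(13,-6,25)=13, clip(11,-6,25)=11, clip(17,-6,25)=17, clip(27,-6,25)=25 -> [3, 11, 13, 11, 17, 25] (max |s|=25)
Stage 5 (DELAY): [0, 3, 11, 13, 11, 17] = [0, 3, 11, 13, 11, 17] -> [0, 3, 11, 13, 11, 17] (max |s|=17)
Stage 6 (DIFF): s[0]=0, 3-0=3, 11-3=8, 13-11=2, 11-13=-2, 17-11=6 -> [0, 3, 8, 2, -2, 6] (max |s|=8)
Overall max amplitude: 27

Answer: 27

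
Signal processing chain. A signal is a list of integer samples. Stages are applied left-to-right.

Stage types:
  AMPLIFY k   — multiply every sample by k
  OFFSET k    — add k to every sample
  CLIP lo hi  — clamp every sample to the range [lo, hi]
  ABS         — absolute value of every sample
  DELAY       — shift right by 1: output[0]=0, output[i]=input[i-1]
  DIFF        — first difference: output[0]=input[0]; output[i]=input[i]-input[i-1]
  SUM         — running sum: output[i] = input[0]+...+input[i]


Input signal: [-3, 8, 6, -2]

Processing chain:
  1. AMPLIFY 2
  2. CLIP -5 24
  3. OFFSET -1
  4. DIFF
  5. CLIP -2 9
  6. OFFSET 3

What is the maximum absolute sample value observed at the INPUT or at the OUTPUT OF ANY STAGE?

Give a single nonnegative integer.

Answer: 21

Derivation:
Input: [-3, 8, 6, -2] (max |s|=8)
Stage 1 (AMPLIFY 2): -3*2=-6, 8*2=16, 6*2=12, -2*2=-4 -> [-6, 16, 12, -4] (max |s|=16)
Stage 2 (CLIP -5 24): clip(-6,-5,24)=-5, clip(16,-5,24)=16, clip(12,-5,24)=12, clip(-4,-5,24)=-4 -> [-5, 16, 12, -4] (max |s|=16)
Stage 3 (OFFSET -1): -5+-1=-6, 16+-1=15, 12+-1=11, -4+-1=-5 -> [-6, 15, 11, -5] (max |s|=15)
Stage 4 (DIFF): s[0]=-6, 15--6=21, 11-15=-4, -5-11=-16 -> [-6, 21, -4, -16] (max |s|=21)
Stage 5 (CLIP -2 9): clip(-6,-2,9)=-2, clip(21,-2,9)=9, clip(-4,-2,9)=-2, clip(-16,-2,9)=-2 -> [-2, 9, -2, -2] (max |s|=9)
Stage 6 (OFFSET 3): -2+3=1, 9+3=12, -2+3=1, -2+3=1 -> [1, 12, 1, 1] (max |s|=12)
Overall max amplitude: 21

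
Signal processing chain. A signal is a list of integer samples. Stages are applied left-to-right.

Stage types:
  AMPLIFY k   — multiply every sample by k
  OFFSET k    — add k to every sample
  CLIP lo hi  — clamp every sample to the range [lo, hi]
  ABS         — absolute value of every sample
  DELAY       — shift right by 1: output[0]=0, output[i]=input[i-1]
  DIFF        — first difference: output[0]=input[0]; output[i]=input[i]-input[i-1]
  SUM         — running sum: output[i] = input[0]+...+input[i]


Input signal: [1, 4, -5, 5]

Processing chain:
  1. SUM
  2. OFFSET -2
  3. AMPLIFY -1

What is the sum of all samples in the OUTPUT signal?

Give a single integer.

Input: [1, 4, -5, 5]
Stage 1 (SUM): sum[0..0]=1, sum[0..1]=5, sum[0..2]=0, sum[0..3]=5 -> [1, 5, 0, 5]
Stage 2 (OFFSET -2): 1+-2=-1, 5+-2=3, 0+-2=-2, 5+-2=3 -> [-1, 3, -2, 3]
Stage 3 (AMPLIFY -1): -1*-1=1, 3*-1=-3, -2*-1=2, 3*-1=-3 -> [1, -3, 2, -3]
Output sum: -3

Answer: -3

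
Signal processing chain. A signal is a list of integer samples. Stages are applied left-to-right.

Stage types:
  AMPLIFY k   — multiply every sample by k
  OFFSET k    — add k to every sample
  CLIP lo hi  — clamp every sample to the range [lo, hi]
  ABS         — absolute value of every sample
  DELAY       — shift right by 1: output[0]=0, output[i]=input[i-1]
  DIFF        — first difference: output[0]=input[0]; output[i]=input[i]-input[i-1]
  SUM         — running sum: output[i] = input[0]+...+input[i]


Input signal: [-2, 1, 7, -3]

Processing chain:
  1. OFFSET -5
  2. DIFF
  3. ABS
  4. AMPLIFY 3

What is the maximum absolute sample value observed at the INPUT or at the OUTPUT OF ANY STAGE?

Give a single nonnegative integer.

Input: [-2, 1, 7, -3] (max |s|=7)
Stage 1 (OFFSET -5): -2+-5=-7, 1+-5=-4, 7+-5=2, -3+-5=-8 -> [-7, -4, 2, -8] (max |s|=8)
Stage 2 (DIFF): s[0]=-7, -4--7=3, 2--4=6, -8-2=-10 -> [-7, 3, 6, -10] (max |s|=10)
Stage 3 (ABS): |-7|=7, |3|=3, |6|=6, |-10|=10 -> [7, 3, 6, 10] (max |s|=10)
Stage 4 (AMPLIFY 3): 7*3=21, 3*3=9, 6*3=18, 10*3=30 -> [21, 9, 18, 30] (max |s|=30)
Overall max amplitude: 30

Answer: 30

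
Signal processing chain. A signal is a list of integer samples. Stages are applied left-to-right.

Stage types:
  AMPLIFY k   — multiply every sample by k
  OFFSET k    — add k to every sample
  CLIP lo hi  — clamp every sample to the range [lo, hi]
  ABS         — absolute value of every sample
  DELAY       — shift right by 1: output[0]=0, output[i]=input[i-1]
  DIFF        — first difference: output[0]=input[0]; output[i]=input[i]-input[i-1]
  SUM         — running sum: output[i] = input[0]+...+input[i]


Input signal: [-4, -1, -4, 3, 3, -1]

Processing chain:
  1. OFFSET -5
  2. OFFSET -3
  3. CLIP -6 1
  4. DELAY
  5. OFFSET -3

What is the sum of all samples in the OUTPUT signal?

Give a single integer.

Input: [-4, -1, -4, 3, 3, -1]
Stage 1 (OFFSET -5): -4+-5=-9, -1+-5=-6, -4+-5=-9, 3+-5=-2, 3+-5=-2, -1+-5=-6 -> [-9, -6, -9, -2, -2, -6]
Stage 2 (OFFSET -3): -9+-3=-12, -6+-3=-9, -9+-3=-12, -2+-3=-5, -2+-3=-5, -6+-3=-9 -> [-12, -9, -12, -5, -5, -9]
Stage 3 (CLIP -6 1): clip(-12,-6,1)=-6, clip(-9,-6,1)=-6, clip(-12,-6,1)=-6, clip(-5,-6,1)=-5, clip(-5,-6,1)=-5, clip(-9,-6,1)=-6 -> [-6, -6, -6, -5, -5, -6]
Stage 4 (DELAY): [0, -6, -6, -6, -5, -5] = [0, -6, -6, -6, -5, -5] -> [0, -6, -6, -6, -5, -5]
Stage 5 (OFFSET -3): 0+-3=-3, -6+-3=-9, -6+-3=-9, -6+-3=-9, -5+-3=-8, -5+-3=-8 -> [-3, -9, -9, -9, -8, -8]
Output sum: -46

Answer: -46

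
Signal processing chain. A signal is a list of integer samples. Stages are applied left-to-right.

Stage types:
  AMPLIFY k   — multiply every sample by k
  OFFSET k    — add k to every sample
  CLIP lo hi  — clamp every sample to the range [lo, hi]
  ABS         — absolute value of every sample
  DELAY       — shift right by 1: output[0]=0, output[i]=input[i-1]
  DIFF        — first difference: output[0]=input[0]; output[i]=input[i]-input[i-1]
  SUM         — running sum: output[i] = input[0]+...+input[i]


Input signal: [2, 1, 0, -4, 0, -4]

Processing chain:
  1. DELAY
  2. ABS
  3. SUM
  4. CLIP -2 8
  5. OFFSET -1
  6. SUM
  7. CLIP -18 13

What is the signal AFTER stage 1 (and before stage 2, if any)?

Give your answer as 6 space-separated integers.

Input: [2, 1, 0, -4, 0, -4]
Stage 1 (DELAY): [0, 2, 1, 0, -4, 0] = [0, 2, 1, 0, -4, 0] -> [0, 2, 1, 0, -4, 0]

Answer: 0 2 1 0 -4 0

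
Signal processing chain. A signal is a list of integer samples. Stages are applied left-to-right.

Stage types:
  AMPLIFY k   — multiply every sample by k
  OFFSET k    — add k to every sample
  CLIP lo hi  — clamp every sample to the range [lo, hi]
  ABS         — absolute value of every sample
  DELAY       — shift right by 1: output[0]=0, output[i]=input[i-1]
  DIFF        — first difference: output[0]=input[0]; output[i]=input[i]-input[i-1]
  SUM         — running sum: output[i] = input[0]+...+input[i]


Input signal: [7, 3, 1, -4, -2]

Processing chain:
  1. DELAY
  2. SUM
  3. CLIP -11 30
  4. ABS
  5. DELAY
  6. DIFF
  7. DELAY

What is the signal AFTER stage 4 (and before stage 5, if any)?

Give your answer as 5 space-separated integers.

Answer: 0 7 10 11 7

Derivation:
Input: [7, 3, 1, -4, -2]
Stage 1 (DELAY): [0, 7, 3, 1, -4] = [0, 7, 3, 1, -4] -> [0, 7, 3, 1, -4]
Stage 2 (SUM): sum[0..0]=0, sum[0..1]=7, sum[0..2]=10, sum[0..3]=11, sum[0..4]=7 -> [0, 7, 10, 11, 7]
Stage 3 (CLIP -11 30): clip(0,-11,30)=0, clip(7,-11,30)=7, clip(10,-11,30)=10, clip(11,-11,30)=11, clip(7,-11,30)=7 -> [0, 7, 10, 11, 7]
Stage 4 (ABS): |0|=0, |7|=7, |10|=10, |11|=11, |7|=7 -> [0, 7, 10, 11, 7]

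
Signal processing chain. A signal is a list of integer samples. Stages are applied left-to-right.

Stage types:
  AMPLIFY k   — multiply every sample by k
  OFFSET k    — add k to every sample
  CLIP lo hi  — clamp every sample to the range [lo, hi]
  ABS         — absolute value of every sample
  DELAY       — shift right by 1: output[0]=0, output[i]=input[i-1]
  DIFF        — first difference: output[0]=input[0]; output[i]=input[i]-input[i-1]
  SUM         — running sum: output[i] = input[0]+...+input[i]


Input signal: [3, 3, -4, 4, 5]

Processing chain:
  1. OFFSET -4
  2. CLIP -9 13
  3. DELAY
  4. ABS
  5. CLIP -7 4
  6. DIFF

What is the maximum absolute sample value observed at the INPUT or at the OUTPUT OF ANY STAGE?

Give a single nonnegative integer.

Input: [3, 3, -4, 4, 5] (max |s|=5)
Stage 1 (OFFSET -4): 3+-4=-1, 3+-4=-1, -4+-4=-8, 4+-4=0, 5+-4=1 -> [-1, -1, -8, 0, 1] (max |s|=8)
Stage 2 (CLIP -9 13): clip(-1,-9,13)=-1, clip(-1,-9,13)=-1, clip(-8,-9,13)=-8, clip(0,-9,13)=0, clip(1,-9,13)=1 -> [-1, -1, -8, 0, 1] (max |s|=8)
Stage 3 (DELAY): [0, -1, -1, -8, 0] = [0, -1, -1, -8, 0] -> [0, -1, -1, -8, 0] (max |s|=8)
Stage 4 (ABS): |0|=0, |-1|=1, |-1|=1, |-8|=8, |0|=0 -> [0, 1, 1, 8, 0] (max |s|=8)
Stage 5 (CLIP -7 4): clip(0,-7,4)=0, clip(1,-7,4)=1, clip(1,-7,4)=1, clip(8,-7,4)=4, clip(0,-7,4)=0 -> [0, 1, 1, 4, 0] (max |s|=4)
Stage 6 (DIFF): s[0]=0, 1-0=1, 1-1=0, 4-1=3, 0-4=-4 -> [0, 1, 0, 3, -4] (max |s|=4)
Overall max amplitude: 8

Answer: 8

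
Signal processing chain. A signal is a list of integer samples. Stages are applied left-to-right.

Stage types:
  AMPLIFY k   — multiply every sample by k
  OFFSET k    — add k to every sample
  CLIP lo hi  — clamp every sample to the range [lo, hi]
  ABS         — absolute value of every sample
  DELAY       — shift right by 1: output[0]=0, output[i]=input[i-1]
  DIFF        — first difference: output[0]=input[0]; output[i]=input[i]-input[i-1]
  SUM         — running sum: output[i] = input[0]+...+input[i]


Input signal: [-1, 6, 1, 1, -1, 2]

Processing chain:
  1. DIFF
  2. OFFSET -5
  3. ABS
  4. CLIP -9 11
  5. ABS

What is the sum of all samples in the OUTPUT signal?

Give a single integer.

Input: [-1, 6, 1, 1, -1, 2]
Stage 1 (DIFF): s[0]=-1, 6--1=7, 1-6=-5, 1-1=0, -1-1=-2, 2--1=3 -> [-1, 7, -5, 0, -2, 3]
Stage 2 (OFFSET -5): -1+-5=-6, 7+-5=2, -5+-5=-10, 0+-5=-5, -2+-5=-7, 3+-5=-2 -> [-6, 2, -10, -5, -7, -2]
Stage 3 (ABS): |-6|=6, |2|=2, |-10|=10, |-5|=5, |-7|=7, |-2|=2 -> [6, 2, 10, 5, 7, 2]
Stage 4 (CLIP -9 11): clip(6,-9,11)=6, clip(2,-9,11)=2, clip(10,-9,11)=10, clip(5,-9,11)=5, clip(7,-9,11)=7, clip(2,-9,11)=2 -> [6, 2, 10, 5, 7, 2]
Stage 5 (ABS): |6|=6, |2|=2, |10|=10, |5|=5, |7|=7, |2|=2 -> [6, 2, 10, 5, 7, 2]
Output sum: 32

Answer: 32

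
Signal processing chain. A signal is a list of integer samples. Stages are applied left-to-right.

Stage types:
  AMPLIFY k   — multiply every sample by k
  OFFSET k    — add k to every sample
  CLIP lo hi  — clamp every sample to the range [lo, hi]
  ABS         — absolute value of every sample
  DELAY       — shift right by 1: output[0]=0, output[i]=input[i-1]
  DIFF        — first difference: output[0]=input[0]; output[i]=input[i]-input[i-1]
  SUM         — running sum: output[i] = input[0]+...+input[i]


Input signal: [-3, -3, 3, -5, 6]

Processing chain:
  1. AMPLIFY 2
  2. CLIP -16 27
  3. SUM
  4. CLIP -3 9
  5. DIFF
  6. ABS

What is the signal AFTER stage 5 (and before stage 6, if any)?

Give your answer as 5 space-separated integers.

Answer: -3 0 0 0 0

Derivation:
Input: [-3, -3, 3, -5, 6]
Stage 1 (AMPLIFY 2): -3*2=-6, -3*2=-6, 3*2=6, -5*2=-10, 6*2=12 -> [-6, -6, 6, -10, 12]
Stage 2 (CLIP -16 27): clip(-6,-16,27)=-6, clip(-6,-16,27)=-6, clip(6,-16,27)=6, clip(-10,-16,27)=-10, clip(12,-16,27)=12 -> [-6, -6, 6, -10, 12]
Stage 3 (SUM): sum[0..0]=-6, sum[0..1]=-12, sum[0..2]=-6, sum[0..3]=-16, sum[0..4]=-4 -> [-6, -12, -6, -16, -4]
Stage 4 (CLIP -3 9): clip(-6,-3,9)=-3, clip(-12,-3,9)=-3, clip(-6,-3,9)=-3, clip(-16,-3,9)=-3, clip(-4,-3,9)=-3 -> [-3, -3, -3, -3, -3]
Stage 5 (DIFF): s[0]=-3, -3--3=0, -3--3=0, -3--3=0, -3--3=0 -> [-3, 0, 0, 0, 0]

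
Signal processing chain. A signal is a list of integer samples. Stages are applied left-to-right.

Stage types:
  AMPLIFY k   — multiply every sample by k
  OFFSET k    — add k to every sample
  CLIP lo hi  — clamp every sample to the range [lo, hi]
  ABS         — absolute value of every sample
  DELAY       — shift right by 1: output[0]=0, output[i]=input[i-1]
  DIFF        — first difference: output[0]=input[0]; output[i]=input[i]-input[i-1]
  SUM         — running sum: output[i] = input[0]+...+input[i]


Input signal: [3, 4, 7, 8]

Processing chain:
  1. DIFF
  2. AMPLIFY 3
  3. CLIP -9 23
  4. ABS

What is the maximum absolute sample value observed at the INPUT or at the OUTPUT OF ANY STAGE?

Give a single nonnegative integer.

Answer: 9

Derivation:
Input: [3, 4, 7, 8] (max |s|=8)
Stage 1 (DIFF): s[0]=3, 4-3=1, 7-4=3, 8-7=1 -> [3, 1, 3, 1] (max |s|=3)
Stage 2 (AMPLIFY 3): 3*3=9, 1*3=3, 3*3=9, 1*3=3 -> [9, 3, 9, 3] (max |s|=9)
Stage 3 (CLIP -9 23): clip(9,-9,23)=9, clip(3,-9,23)=3, clip(9,-9,23)=9, clip(3,-9,23)=3 -> [9, 3, 9, 3] (max |s|=9)
Stage 4 (ABS): |9|=9, |3|=3, |9|=9, |3|=3 -> [9, 3, 9, 3] (max |s|=9)
Overall max amplitude: 9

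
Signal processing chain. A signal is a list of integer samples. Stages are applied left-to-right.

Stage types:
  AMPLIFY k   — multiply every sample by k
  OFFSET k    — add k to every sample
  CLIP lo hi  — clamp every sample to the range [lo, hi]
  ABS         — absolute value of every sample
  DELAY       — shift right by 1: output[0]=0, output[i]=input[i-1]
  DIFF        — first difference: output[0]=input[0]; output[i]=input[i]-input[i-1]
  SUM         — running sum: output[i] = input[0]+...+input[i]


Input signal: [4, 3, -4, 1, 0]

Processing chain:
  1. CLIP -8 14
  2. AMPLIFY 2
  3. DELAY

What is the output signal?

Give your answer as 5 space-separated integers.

Answer: 0 8 6 -8 2

Derivation:
Input: [4, 3, -4, 1, 0]
Stage 1 (CLIP -8 14): clip(4,-8,14)=4, clip(3,-8,14)=3, clip(-4,-8,14)=-4, clip(1,-8,14)=1, clip(0,-8,14)=0 -> [4, 3, -4, 1, 0]
Stage 2 (AMPLIFY 2): 4*2=8, 3*2=6, -4*2=-8, 1*2=2, 0*2=0 -> [8, 6, -8, 2, 0]
Stage 3 (DELAY): [0, 8, 6, -8, 2] = [0, 8, 6, -8, 2] -> [0, 8, 6, -8, 2]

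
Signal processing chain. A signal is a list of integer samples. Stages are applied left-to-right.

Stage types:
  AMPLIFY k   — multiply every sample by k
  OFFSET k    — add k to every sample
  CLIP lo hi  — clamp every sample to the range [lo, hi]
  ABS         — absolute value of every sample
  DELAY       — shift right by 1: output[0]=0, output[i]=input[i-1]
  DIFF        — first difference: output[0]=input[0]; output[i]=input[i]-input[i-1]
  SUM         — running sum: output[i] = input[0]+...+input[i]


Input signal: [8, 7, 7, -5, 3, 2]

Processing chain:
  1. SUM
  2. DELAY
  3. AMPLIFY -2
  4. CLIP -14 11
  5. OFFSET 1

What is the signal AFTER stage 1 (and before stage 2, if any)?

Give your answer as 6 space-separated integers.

Answer: 8 15 22 17 20 22

Derivation:
Input: [8, 7, 7, -5, 3, 2]
Stage 1 (SUM): sum[0..0]=8, sum[0..1]=15, sum[0..2]=22, sum[0..3]=17, sum[0..4]=20, sum[0..5]=22 -> [8, 15, 22, 17, 20, 22]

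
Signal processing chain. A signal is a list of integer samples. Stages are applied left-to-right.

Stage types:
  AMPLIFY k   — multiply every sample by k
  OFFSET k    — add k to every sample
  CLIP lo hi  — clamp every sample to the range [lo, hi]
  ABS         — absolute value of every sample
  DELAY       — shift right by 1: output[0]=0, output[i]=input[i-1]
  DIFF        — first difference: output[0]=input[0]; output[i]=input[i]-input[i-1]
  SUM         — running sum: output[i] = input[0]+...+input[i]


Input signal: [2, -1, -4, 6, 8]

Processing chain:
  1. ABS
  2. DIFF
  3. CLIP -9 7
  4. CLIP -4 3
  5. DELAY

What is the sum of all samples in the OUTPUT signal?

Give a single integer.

Input: [2, -1, -4, 6, 8]
Stage 1 (ABS): |2|=2, |-1|=1, |-4|=4, |6|=6, |8|=8 -> [2, 1, 4, 6, 8]
Stage 2 (DIFF): s[0]=2, 1-2=-1, 4-1=3, 6-4=2, 8-6=2 -> [2, -1, 3, 2, 2]
Stage 3 (CLIP -9 7): clip(2,-9,7)=2, clip(-1,-9,7)=-1, clip(3,-9,7)=3, clip(2,-9,7)=2, clip(2,-9,7)=2 -> [2, -1, 3, 2, 2]
Stage 4 (CLIP -4 3): clip(2,-4,3)=2, clip(-1,-4,3)=-1, clip(3,-4,3)=3, clip(2,-4,3)=2, clip(2,-4,3)=2 -> [2, -1, 3, 2, 2]
Stage 5 (DELAY): [0, 2, -1, 3, 2] = [0, 2, -1, 3, 2] -> [0, 2, -1, 3, 2]
Output sum: 6

Answer: 6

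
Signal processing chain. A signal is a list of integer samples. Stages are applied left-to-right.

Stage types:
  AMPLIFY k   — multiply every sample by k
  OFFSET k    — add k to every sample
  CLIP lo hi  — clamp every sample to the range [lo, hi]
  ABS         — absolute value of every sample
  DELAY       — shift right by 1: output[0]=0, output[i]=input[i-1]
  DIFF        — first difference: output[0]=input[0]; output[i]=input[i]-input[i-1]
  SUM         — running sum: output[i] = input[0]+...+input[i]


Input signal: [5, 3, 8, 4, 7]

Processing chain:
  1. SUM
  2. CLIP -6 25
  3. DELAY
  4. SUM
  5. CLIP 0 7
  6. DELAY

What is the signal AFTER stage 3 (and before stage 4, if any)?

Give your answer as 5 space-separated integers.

Input: [5, 3, 8, 4, 7]
Stage 1 (SUM): sum[0..0]=5, sum[0..1]=8, sum[0..2]=16, sum[0..3]=20, sum[0..4]=27 -> [5, 8, 16, 20, 27]
Stage 2 (CLIP -6 25): clip(5,-6,25)=5, clip(8,-6,25)=8, clip(16,-6,25)=16, clip(20,-6,25)=20, clip(27,-6,25)=25 -> [5, 8, 16, 20, 25]
Stage 3 (DELAY): [0, 5, 8, 16, 20] = [0, 5, 8, 16, 20] -> [0, 5, 8, 16, 20]

Answer: 0 5 8 16 20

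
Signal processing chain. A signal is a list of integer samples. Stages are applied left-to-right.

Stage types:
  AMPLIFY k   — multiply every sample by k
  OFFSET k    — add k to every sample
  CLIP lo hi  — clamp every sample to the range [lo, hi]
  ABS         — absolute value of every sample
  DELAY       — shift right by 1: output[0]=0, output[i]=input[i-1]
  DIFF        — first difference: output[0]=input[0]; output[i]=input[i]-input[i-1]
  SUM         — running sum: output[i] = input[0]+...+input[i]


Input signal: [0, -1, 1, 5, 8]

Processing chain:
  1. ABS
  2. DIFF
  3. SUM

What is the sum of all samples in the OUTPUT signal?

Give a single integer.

Input: [0, -1, 1, 5, 8]
Stage 1 (ABS): |0|=0, |-1|=1, |1|=1, |5|=5, |8|=8 -> [0, 1, 1, 5, 8]
Stage 2 (DIFF): s[0]=0, 1-0=1, 1-1=0, 5-1=4, 8-5=3 -> [0, 1, 0, 4, 3]
Stage 3 (SUM): sum[0..0]=0, sum[0..1]=1, sum[0..2]=1, sum[0..3]=5, sum[0..4]=8 -> [0, 1, 1, 5, 8]
Output sum: 15

Answer: 15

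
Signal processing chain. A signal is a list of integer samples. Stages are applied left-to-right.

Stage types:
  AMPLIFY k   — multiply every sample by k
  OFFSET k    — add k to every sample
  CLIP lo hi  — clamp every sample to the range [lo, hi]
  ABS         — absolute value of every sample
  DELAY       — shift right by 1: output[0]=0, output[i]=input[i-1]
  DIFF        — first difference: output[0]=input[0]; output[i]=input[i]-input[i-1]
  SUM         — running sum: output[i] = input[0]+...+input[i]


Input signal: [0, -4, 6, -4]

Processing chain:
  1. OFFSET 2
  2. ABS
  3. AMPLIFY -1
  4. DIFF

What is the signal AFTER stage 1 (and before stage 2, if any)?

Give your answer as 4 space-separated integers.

Input: [0, -4, 6, -4]
Stage 1 (OFFSET 2): 0+2=2, -4+2=-2, 6+2=8, -4+2=-2 -> [2, -2, 8, -2]

Answer: 2 -2 8 -2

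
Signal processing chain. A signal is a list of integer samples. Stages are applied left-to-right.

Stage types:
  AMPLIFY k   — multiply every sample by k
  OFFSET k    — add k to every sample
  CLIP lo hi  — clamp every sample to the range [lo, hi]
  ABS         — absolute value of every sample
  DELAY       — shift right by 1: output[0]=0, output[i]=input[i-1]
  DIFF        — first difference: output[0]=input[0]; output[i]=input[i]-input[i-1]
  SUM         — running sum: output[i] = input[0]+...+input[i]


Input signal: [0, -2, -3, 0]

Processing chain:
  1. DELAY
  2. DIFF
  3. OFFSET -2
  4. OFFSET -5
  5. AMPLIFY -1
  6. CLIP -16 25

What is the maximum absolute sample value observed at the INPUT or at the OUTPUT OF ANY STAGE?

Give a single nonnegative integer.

Answer: 9

Derivation:
Input: [0, -2, -3, 0] (max |s|=3)
Stage 1 (DELAY): [0, 0, -2, -3] = [0, 0, -2, -3] -> [0, 0, -2, -3] (max |s|=3)
Stage 2 (DIFF): s[0]=0, 0-0=0, -2-0=-2, -3--2=-1 -> [0, 0, -2, -1] (max |s|=2)
Stage 3 (OFFSET -2): 0+-2=-2, 0+-2=-2, -2+-2=-4, -1+-2=-3 -> [-2, -2, -4, -3] (max |s|=4)
Stage 4 (OFFSET -5): -2+-5=-7, -2+-5=-7, -4+-5=-9, -3+-5=-8 -> [-7, -7, -9, -8] (max |s|=9)
Stage 5 (AMPLIFY -1): -7*-1=7, -7*-1=7, -9*-1=9, -8*-1=8 -> [7, 7, 9, 8] (max |s|=9)
Stage 6 (CLIP -16 25): clip(7,-16,25)=7, clip(7,-16,25)=7, clip(9,-16,25)=9, clip(8,-16,25)=8 -> [7, 7, 9, 8] (max |s|=9)
Overall max amplitude: 9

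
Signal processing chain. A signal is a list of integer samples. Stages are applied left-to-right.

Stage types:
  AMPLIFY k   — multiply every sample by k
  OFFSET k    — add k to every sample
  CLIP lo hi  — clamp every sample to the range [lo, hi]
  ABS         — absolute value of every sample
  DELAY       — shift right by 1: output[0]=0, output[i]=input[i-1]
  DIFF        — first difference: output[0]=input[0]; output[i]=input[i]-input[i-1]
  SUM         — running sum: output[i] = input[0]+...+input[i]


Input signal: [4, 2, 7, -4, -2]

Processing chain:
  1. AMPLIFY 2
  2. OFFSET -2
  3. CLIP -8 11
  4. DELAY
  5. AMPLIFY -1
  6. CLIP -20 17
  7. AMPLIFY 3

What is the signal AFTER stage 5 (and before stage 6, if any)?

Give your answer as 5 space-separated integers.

Input: [4, 2, 7, -4, -2]
Stage 1 (AMPLIFY 2): 4*2=8, 2*2=4, 7*2=14, -4*2=-8, -2*2=-4 -> [8, 4, 14, -8, -4]
Stage 2 (OFFSET -2): 8+-2=6, 4+-2=2, 14+-2=12, -8+-2=-10, -4+-2=-6 -> [6, 2, 12, -10, -6]
Stage 3 (CLIP -8 11): clip(6,-8,11)=6, clip(2,-8,11)=2, clip(12,-8,11)=11, clip(-10,-8,11)=-8, clip(-6,-8,11)=-6 -> [6, 2, 11, -8, -6]
Stage 4 (DELAY): [0, 6, 2, 11, -8] = [0, 6, 2, 11, -8] -> [0, 6, 2, 11, -8]
Stage 5 (AMPLIFY -1): 0*-1=0, 6*-1=-6, 2*-1=-2, 11*-1=-11, -8*-1=8 -> [0, -6, -2, -11, 8]

Answer: 0 -6 -2 -11 8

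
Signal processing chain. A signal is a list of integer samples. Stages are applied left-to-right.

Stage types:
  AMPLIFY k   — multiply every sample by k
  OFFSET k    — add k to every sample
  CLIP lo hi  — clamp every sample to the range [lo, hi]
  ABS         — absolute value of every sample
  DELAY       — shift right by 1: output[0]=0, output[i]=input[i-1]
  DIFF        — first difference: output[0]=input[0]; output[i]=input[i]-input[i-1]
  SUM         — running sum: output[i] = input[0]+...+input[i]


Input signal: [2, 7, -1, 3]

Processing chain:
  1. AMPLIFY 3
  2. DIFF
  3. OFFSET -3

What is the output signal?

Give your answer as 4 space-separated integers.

Input: [2, 7, -1, 3]
Stage 1 (AMPLIFY 3): 2*3=6, 7*3=21, -1*3=-3, 3*3=9 -> [6, 21, -3, 9]
Stage 2 (DIFF): s[0]=6, 21-6=15, -3-21=-24, 9--3=12 -> [6, 15, -24, 12]
Stage 3 (OFFSET -3): 6+-3=3, 15+-3=12, -24+-3=-27, 12+-3=9 -> [3, 12, -27, 9]

Answer: 3 12 -27 9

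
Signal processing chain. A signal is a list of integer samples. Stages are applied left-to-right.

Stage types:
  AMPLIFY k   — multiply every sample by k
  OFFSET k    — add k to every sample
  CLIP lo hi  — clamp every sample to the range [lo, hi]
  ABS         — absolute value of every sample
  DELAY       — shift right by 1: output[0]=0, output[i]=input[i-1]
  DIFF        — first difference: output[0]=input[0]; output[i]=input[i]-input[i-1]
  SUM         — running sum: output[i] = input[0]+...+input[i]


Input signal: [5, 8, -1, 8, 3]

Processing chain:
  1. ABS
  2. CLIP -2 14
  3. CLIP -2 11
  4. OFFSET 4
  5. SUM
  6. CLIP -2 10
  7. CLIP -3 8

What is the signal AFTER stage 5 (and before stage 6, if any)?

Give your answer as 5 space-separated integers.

Input: [5, 8, -1, 8, 3]
Stage 1 (ABS): |5|=5, |8|=8, |-1|=1, |8|=8, |3|=3 -> [5, 8, 1, 8, 3]
Stage 2 (CLIP -2 14): clip(5,-2,14)=5, clip(8,-2,14)=8, clip(1,-2,14)=1, clip(8,-2,14)=8, clip(3,-2,14)=3 -> [5, 8, 1, 8, 3]
Stage 3 (CLIP -2 11): clip(5,-2,11)=5, clip(8,-2,11)=8, clip(1,-2,11)=1, clip(8,-2,11)=8, clip(3,-2,11)=3 -> [5, 8, 1, 8, 3]
Stage 4 (OFFSET 4): 5+4=9, 8+4=12, 1+4=5, 8+4=12, 3+4=7 -> [9, 12, 5, 12, 7]
Stage 5 (SUM): sum[0..0]=9, sum[0..1]=21, sum[0..2]=26, sum[0..3]=38, sum[0..4]=45 -> [9, 21, 26, 38, 45]

Answer: 9 21 26 38 45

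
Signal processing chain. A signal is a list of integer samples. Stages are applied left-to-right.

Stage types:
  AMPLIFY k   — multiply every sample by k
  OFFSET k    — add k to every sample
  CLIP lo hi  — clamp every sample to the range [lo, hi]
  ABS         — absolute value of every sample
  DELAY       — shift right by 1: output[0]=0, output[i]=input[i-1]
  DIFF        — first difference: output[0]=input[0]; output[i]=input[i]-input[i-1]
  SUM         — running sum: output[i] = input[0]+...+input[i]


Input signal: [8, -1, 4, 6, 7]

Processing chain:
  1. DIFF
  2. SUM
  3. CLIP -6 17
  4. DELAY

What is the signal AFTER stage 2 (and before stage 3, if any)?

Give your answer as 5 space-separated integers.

Answer: 8 -1 4 6 7

Derivation:
Input: [8, -1, 4, 6, 7]
Stage 1 (DIFF): s[0]=8, -1-8=-9, 4--1=5, 6-4=2, 7-6=1 -> [8, -9, 5, 2, 1]
Stage 2 (SUM): sum[0..0]=8, sum[0..1]=-1, sum[0..2]=4, sum[0..3]=6, sum[0..4]=7 -> [8, -1, 4, 6, 7]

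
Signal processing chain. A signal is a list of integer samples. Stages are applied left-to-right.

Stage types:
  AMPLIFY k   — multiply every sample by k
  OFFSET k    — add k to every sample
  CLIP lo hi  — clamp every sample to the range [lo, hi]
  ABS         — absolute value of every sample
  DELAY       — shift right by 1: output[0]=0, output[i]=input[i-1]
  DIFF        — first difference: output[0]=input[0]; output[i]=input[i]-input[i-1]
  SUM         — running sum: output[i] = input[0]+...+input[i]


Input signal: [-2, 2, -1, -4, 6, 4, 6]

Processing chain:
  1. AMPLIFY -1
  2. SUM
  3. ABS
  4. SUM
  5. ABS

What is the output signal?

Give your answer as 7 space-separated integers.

Answer: 2 2 3 8 9 14 25

Derivation:
Input: [-2, 2, -1, -4, 6, 4, 6]
Stage 1 (AMPLIFY -1): -2*-1=2, 2*-1=-2, -1*-1=1, -4*-1=4, 6*-1=-6, 4*-1=-4, 6*-1=-6 -> [2, -2, 1, 4, -6, -4, -6]
Stage 2 (SUM): sum[0..0]=2, sum[0..1]=0, sum[0..2]=1, sum[0..3]=5, sum[0..4]=-1, sum[0..5]=-5, sum[0..6]=-11 -> [2, 0, 1, 5, -1, -5, -11]
Stage 3 (ABS): |2|=2, |0|=0, |1|=1, |5|=5, |-1|=1, |-5|=5, |-11|=11 -> [2, 0, 1, 5, 1, 5, 11]
Stage 4 (SUM): sum[0..0]=2, sum[0..1]=2, sum[0..2]=3, sum[0..3]=8, sum[0..4]=9, sum[0..5]=14, sum[0..6]=25 -> [2, 2, 3, 8, 9, 14, 25]
Stage 5 (ABS): |2|=2, |2|=2, |3|=3, |8|=8, |9|=9, |14|=14, |25|=25 -> [2, 2, 3, 8, 9, 14, 25]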